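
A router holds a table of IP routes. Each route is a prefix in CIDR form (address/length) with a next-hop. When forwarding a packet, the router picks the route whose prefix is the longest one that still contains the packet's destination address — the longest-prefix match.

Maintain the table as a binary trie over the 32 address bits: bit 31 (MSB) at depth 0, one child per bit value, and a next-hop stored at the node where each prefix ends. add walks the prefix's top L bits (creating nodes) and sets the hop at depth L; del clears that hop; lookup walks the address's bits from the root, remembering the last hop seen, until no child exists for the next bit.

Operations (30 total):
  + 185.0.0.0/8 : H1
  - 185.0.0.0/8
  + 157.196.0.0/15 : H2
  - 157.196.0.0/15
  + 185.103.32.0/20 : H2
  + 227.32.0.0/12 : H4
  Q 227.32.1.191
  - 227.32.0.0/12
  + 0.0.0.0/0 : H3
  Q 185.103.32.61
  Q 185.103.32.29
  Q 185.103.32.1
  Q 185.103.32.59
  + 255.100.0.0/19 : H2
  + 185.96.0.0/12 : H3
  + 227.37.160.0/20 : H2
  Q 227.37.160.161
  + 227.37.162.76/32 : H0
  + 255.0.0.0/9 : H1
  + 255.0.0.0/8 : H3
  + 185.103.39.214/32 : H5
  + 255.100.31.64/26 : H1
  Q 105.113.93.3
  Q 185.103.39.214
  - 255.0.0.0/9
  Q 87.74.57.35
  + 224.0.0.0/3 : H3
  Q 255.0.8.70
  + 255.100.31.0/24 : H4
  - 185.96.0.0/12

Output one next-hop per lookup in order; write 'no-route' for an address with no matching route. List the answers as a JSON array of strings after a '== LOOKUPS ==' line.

Process each operation:
  add 185.0.0.0/8 -> H1 at depth 8
  - 185.0.0.0/8 clear@8
  add 157.196.0.0/15 -> H2 at depth 15
  - 157.196.0.0/15 clear@15
  add 185.103.32.0/20 -> H2 at depth 20
  add 227.32.0.0/12 -> H4 at depth 12
  ? 227.32.1.191  path d0:-→d1:-→d2:-→d3:-→d4:-→d5:-→d6:-→d7:-→d8:-→d9:-→d10:-→d11:-→d12:H4  best=H4
  - 227.32.0.0/12 clear@12
  add 0.0.0.0/0 -> H3 at depth 0
  ? 185.103.32.61  path d0:H3→d1:-→d2:-→d3:-→d4:-→d5:-→d6:-→d7:-→d8:-→d9:-→d10:-→d11:-→d12:-→d13:-→d14:-→d15:-→d16:-→d17:-→d18:-→d19:-→d20:H2  best=H2
  ? 185.103.32.29  path d0:H3→d1:-→d2:-→d3:-→d4:-→d5:-→d6:-→d7:-→d8:-→d9:-→d10:-→d11:-→d12:-→d13:-→d14:-→d15:-→d16:-→d17:-→d18:-→d19:-→d20:H2  best=H2
  ? 185.103.32.1  path d0:H3→d1:-→d2:-→d3:-→d4:-→d5:-→d6:-→d7:-→d8:-→d9:-→d10:-→d11:-→d12:-→d13:-→d14:-→d15:-→d16:-→d17:-→d18:-→d19:-→d20:H2  best=H2
  ? 185.103.32.59  path d0:H3→d1:-→d2:-→d3:-→d4:-→d5:-→d6:-→d7:-→d8:-→d9:-→d10:-→d11:-→d12:-→d13:-→d14:-→d15:-→d16:-→d17:-→d18:-→d19:-→d20:H2  best=H2
  add 255.100.0.0/19 -> H2 at depth 19
  add 185.96.0.0/12 -> H3 at depth 12
  add 227.37.160.0/20 -> H2 at depth 20
  ? 227.37.160.161  path d0:H3→d1:-→d2:-→d3:-→d4:-→d5:-→d6:-→d7:-→d8:-→d9:-→d10:-→d11:-→d12:-→d13:-→d14:-→d15:-→d16:-→d17:-→d18:-→d19:-→d20:H2  best=H2
  add 227.37.162.76/32 -> H0 at depth 32
  add 255.0.0.0/9 -> H1 at depth 9
  add 255.0.0.0/8 -> H3 at depth 8
  add 185.103.39.214/32 -> H5 at depth 32
  add 255.100.31.64/26 -> H1 at depth 26
  ? 105.113.93.3  path d0:H3  best=H3
  ? 185.103.39.214  path d0:H3→d1:-→d2:-→d3:-→d4:-→d5:-→d6:-→d7:-→d8:-→d9:-→d10:-→d11:-→d12:H3→d13:-→d14:-→d15:-→d16:-→d17:-→d18:-→d19:-→d20:H2→d21:-→d22:-→d23:-→d24:-→d25:-→d26:-→d27:-→d28:-→d29:-→d30:-→d31:-→d32:H5  best=H5
  - 255.0.0.0/9 clear@9
  ? 87.74.57.35  path d0:H3  best=H3
  add 224.0.0.0/3 -> H3 at depth 3
  ? 255.0.8.70  path d0:H3→d1:-→d2:-→d3:H3→d4:-→d5:-→d6:-→d7:-→d8:H3→d9:-  best=H3
  add 255.100.31.0/24 -> H4 at depth 24
  - 185.96.0.0/12 clear@12

== LOOKUPS ==
["H4","H2","H2","H2","H2","H2","H3","H5","H3","H3"]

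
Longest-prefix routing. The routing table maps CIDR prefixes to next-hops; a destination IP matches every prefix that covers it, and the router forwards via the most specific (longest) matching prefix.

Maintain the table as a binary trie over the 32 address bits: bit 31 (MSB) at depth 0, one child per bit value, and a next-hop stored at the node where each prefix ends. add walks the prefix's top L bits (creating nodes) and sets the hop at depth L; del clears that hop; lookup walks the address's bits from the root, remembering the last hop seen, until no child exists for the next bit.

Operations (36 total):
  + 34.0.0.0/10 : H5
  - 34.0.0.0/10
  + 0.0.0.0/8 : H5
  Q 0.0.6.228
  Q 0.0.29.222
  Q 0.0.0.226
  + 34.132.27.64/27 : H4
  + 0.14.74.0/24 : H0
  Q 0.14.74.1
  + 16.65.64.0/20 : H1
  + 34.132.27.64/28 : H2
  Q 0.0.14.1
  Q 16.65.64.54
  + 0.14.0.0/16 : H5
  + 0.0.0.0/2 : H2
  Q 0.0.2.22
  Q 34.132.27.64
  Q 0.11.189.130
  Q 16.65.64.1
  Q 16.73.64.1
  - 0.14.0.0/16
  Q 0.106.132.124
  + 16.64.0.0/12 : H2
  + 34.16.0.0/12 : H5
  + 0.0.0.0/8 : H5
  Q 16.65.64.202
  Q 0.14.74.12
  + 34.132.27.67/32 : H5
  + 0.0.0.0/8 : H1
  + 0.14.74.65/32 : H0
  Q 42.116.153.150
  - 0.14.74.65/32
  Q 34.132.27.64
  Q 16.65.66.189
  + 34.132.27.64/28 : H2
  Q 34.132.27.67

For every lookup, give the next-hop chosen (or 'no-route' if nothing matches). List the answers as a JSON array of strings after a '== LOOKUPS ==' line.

Apply in order:
  + 34.0.0.0/10 (H5) depth=10
  - 34.0.0.0/10 clear@10
  + 0.0.0.0/8 (H5) depth=8
  ? 0.0.6.228  path d0:-→d1:-→d2:-→d3:-→d4:-→d5:-→d6:-→d7:-→d8:H5  best=H5
  ? 0.0.29.222  path d0:-→d1:-→d2:-→d3:-→d4:-→d5:-→d6:-→d7:-→d8:H5  best=H5
  ? 0.0.0.226  path d0:-→d1:-→d2:-→d3:-→d4:-→d5:-→d6:-→d7:-→d8:H5  best=H5
  + 34.132.27.64/27 (H4) depth=27
  + 0.14.74.0/24 (H0) depth=24
  ? 0.14.74.1  path d0:-→d1:-→d2:-→d3:-→d4:-→d5:-→d6:-→d7:-→d8:H5→d9:-→d10:-→d11:-→d12:-→d13:-→d14:-→d15:-→d16:-→d17:-→d18:-→d19:-→d20:-→d21:-→d22:-→d23:-→d24:H0  best=H0
  + 16.65.64.0/20 (H1) depth=20
  + 34.132.27.64/28 (H2) depth=28
  ? 0.0.14.1  path d0:-→d1:-→d2:-→d3:-→d4:-→d5:-→d6:-→d7:-→d8:H5→d9:-→d10:-→d11:-→d12:-  best=H5
  ? 16.65.64.54  path d0:-→d1:-→d2:-→d3:-→d4:-→d5:-→d6:-→d7:-→d8:-→d9:-→d10:-→d11:-→d12:-→d13:-→d14:-→d15:-→d16:-→d17:-→d18:-→d19:-→d20:H1  best=H1
  + 0.14.0.0/16 (H5) depth=16
  + 0.0.0.0/2 (H2) depth=2
  ? 0.0.2.22  path d0:-→d1:-→d2:H2→d3:-→d4:-→d5:-→d6:-→d7:-→d8:H5→d9:-→d10:-→d11:-→d12:-  best=H5
  ? 34.132.27.64  path d0:-→d1:-→d2:H2→d3:-→d4:-→d5:-→d6:-→d7:-→d8:-→d9:-→d10:-→d11:-→d12:-→d13:-→d14:-→d15:-→d16:-→d17:-→d18:-→d19:-→d20:-→d21:-→d22:-→d23:-→d24:-→d25:-→d26:-→d27:H4→d28:H2  best=H2
  ? 0.11.189.130  path d0:-→d1:-→d2:H2→d3:-→d4:-→d5:-→d6:-→d7:-→d8:H5→d9:-→d10:-→d11:-→d12:-→d13:-  best=H5
  ? 16.65.64.1  path d0:-→d1:-→d2:H2→d3:-→d4:-→d5:-→d6:-→d7:-→d8:-→d9:-→d10:-→d11:-→d12:-→d13:-→d14:-→d15:-→d16:-→d17:-→d18:-→d19:-→d20:H1  best=H1
  ? 16.73.64.1  path d0:-→d1:-→d2:H2→d3:-→d4:-→d5:-→d6:-→d7:-→d8:-→d9:-→d10:-→d11:-→d12:-  best=H2
  - 0.14.0.0/16 clear@16
  ? 0.106.132.124  path d0:-→d1:-→d2:H2→d3:-→d4:-→d5:-→d6:-→d7:-→d8:H5→d9:-  best=H5
  + 16.64.0.0/12 (H2) depth=12
  + 34.16.0.0/12 (H5) depth=12
  + 0.0.0.0/8 (H5) depth=8
  ? 16.65.64.202  path d0:-→d1:-→d2:H2→d3:-→d4:-→d5:-→d6:-→d7:-→d8:-→d9:-→d10:-→d11:-→d12:H2→d13:-→d14:-→d15:-→d16:-→d17:-→d18:-→d19:-→d20:H1  best=H1
  ? 0.14.74.12  path d0:-→d1:-→d2:H2→d3:-→d4:-→d5:-→d6:-→d7:-→d8:H5→d9:-→d10:-→d11:-→d12:-→d13:-→d14:-→d15:-→d16:-→d17:-→d18:-→d19:-→d20:-→d21:-→d22:-→d23:-→d24:H0  best=H0
  + 34.132.27.67/32 (H5) depth=32
  + 0.0.0.0/8 (H1) depth=8
  + 0.14.74.65/32 (H0) depth=32
  ? 42.116.153.150  path d0:-→d1:-→d2:H2→d3:-→d4:-  best=H2
  - 0.14.74.65/32 clear@32
  ? 34.132.27.64  path d0:-→d1:-→d2:H2→d3:-→d4:-→d5:-→d6:-→d7:-→d8:-→d9:-→d10:-→d11:-→d12:-→d13:-→d14:-→d15:-→d16:-→d17:-→d18:-→d19:-→d20:-→d21:-→d22:-→d23:-→d24:-→d25:-→d26:-→d27:H4→d28:H2→d29:-→d30:-  best=H2
  ? 16.65.66.189  path d0:-→d1:-→d2:H2→d3:-→d4:-→d5:-→d6:-→d7:-→d8:-→d9:-→d10:-→d11:-→d12:H2→d13:-→d14:-→d15:-→d16:-→d17:-→d18:-→d19:-→d20:H1  best=H1
  + 34.132.27.64/28 (H2) depth=28
  ? 34.132.27.67  path d0:-→d1:-→d2:H2→d3:-→d4:-→d5:-→d6:-→d7:-→d8:-→d9:-→d10:-→d11:-→d12:-→d13:-→d14:-→d15:-→d16:-→d17:-→d18:-→d19:-→d20:-→d21:-→d22:-→d23:-→d24:-→d25:-→d26:-→d27:H4→d28:H2→d29:-→d30:-→d31:-→d32:H5  best=H5

== LOOKUPS ==
["H5","H5","H5","H0","H5","H1","H5","H2","H5","H1","H2","H5","H1","H0","H2","H2","H1","H5"]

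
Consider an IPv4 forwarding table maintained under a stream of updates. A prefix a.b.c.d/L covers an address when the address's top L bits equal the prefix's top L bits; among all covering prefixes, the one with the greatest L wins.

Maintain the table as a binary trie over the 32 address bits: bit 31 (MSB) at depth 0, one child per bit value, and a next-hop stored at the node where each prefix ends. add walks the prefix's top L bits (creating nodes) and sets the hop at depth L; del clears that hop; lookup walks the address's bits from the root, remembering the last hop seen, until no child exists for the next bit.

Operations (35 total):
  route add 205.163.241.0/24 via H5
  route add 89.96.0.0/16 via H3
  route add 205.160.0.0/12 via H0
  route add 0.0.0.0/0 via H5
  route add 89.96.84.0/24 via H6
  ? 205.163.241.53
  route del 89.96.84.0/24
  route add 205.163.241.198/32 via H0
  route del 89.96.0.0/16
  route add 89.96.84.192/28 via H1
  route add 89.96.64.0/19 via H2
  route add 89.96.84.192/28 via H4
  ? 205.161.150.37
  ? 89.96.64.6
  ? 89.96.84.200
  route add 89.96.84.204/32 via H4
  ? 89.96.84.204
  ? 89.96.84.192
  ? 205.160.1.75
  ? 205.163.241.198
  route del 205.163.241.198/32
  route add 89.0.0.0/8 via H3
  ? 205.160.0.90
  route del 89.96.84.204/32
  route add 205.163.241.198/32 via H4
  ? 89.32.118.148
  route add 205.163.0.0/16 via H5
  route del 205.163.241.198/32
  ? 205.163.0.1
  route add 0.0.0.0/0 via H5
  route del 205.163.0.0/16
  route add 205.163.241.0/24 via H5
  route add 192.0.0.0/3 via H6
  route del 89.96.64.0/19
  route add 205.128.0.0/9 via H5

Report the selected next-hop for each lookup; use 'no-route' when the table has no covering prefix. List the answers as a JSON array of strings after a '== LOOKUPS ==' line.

Process each operation:
  + 205.163.241.0/24 (H5) depth=24
  + 89.96.0.0/16 (H3) depth=16
  + 205.160.0.0/12 (H0) depth=12
  + 0.0.0.0/0 (H5) depth=0
  + 89.96.84.0/24 (H6) depth=24
  lookup 205.163.241.53: bits 110011011010001111110001 walk d0:H5→d1:-→d2:-→d3:-→d4:-→d5:-→d6:-→d7:-→d8:-→d9:-→d10:-→d11:-→d12:H0→d13:-→d14:-→d15:-→d16:-→d17:-→d18:-→d19:-→d20:-→d21:-→d22:-→d23:-→d24:H5 -> H5
  - 89.96.84.0/24 clear@24
  + 205.163.241.198/32 (H0) depth=32
  - 89.96.0.0/16 clear@16
  + 89.96.84.192/28 (H1) depth=28
  + 89.96.64.0/19 (H2) depth=19
  + 89.96.84.192/28 (H4) depth=28
  lookup 205.161.150.37: bits 11001101101000 walk d0:H5→d1:-→d2:-→d3:-→d4:-→d5:-→d6:-→d7:-→d8:-→d9:-→d10:-→d11:-→d12:H0→d13:-→d14:- -> H0
  lookup 89.96.64.6: bits 0101100101100000010 walk d0:H5→d1:-→d2:-→d3:-→d4:-→d5:-→d6:-→d7:-→d8:-→d9:-→d10:-→d11:-→d12:-→d13:-→d14:-→d15:-→d16:-→d17:-→d18:-→d19:H2 -> H2
  lookup 89.96.84.200: bits 0101100101100000010101001100 walk d0:H5→d1:-→d2:-→d3:-→d4:-→d5:-→d6:-→d7:-→d8:-→d9:-→d10:-→d11:-→d12:-→d13:-→d14:-→d15:-→d16:-→d17:-→d18:-→d19:H2→d20:-→d21:-→d22:-→d23:-→d24:-→d25:-→d26:-→d27:-→d28:H4 -> H4
  + 89.96.84.204/32 (H4) depth=32
  lookup 89.96.84.204: bits 01011001011000000101010011001100 walk d0:H5→d1:-→d2:-→d3:-→d4:-→d5:-→d6:-→d7:-→d8:-→d9:-→d10:-→d11:-→d12:-→d13:-→d14:-→d15:-→d16:-→d17:-→d18:-→d19:H2→d20:-→d21:-→d22:-→d23:-→d24:-→d25:-→d26:-→d27:-→d28:H4→d29:-→d30:-→d31:-→d32:H4 -> H4
  lookup 89.96.84.192: bits 0101100101100000010101001100 walk d0:H5→d1:-→d2:-→d3:-→d4:-→d5:-→d6:-→d7:-→d8:-→d9:-→d10:-→d11:-→d12:-→d13:-→d14:-→d15:-→d16:-→d17:-→d18:-→d19:H2→d20:-→d21:-→d22:-→d23:-→d24:-→d25:-→d26:-→d27:-→d28:H4 -> H4
  lookup 205.160.1.75: bits 11001101101000 walk d0:H5→d1:-→d2:-→d3:-→d4:-→d5:-→d6:-→d7:-→d8:-→d9:-→d10:-→d11:-→d12:H0→d13:-→d14:- -> H0
  lookup 205.163.241.198: bits 11001101101000111111000111000110 walk d0:H5→d1:-→d2:-→d3:-→d4:-→d5:-→d6:-→d7:-→d8:-→d9:-→d10:-→d11:-→d12:H0→d13:-→d14:-→d15:-→d16:-→d17:-→d18:-→d19:-→d20:-→d21:-→d22:-→d23:-→d24:H5→d25:-→d26:-→d27:-→d28:-→d29:-→d30:-→d31:-→d32:H0 -> H0
  - 205.163.241.198/32 clear@32
  + 89.0.0.0/8 (H3) depth=8
  lookup 205.160.0.90: bits 11001101101000 walk d0:H5→d1:-→d2:-→d3:-→d4:-→d5:-→d6:-→d7:-→d8:-→d9:-→d10:-→d11:-→d12:H0→d13:-→d14:- -> H0
  - 89.96.84.204/32 clear@32
  + 205.163.241.198/32 (H4) depth=32
  lookup 89.32.118.148: bits 010110010 walk d0:H5→d1:-→d2:-→d3:-→d4:-→d5:-→d6:-→d7:-→d8:H3→d9:- -> H3
  + 205.163.0.0/16 (H5) depth=16
  - 205.163.241.198/32 clear@32
  lookup 205.163.0.1: bits 1100110110100011 walk d0:H5→d1:-→d2:-→d3:-→d4:-→d5:-→d6:-→d7:-→d8:-→d9:-→d10:-→d11:-→d12:H0→d13:-→d14:-→d15:-→d16:H5 -> H5
  + 0.0.0.0/0 (H5) depth=0
  - 205.163.0.0/16 clear@16
  + 205.163.241.0/24 (H5) depth=24
  + 192.0.0.0/3 (H6) depth=3
  - 89.96.64.0/19 clear@19
  + 205.128.0.0/9 (H5) depth=9

== LOOKUPS ==
["H5","H0","H2","H4","H4","H4","H0","H0","H0","H3","H5"]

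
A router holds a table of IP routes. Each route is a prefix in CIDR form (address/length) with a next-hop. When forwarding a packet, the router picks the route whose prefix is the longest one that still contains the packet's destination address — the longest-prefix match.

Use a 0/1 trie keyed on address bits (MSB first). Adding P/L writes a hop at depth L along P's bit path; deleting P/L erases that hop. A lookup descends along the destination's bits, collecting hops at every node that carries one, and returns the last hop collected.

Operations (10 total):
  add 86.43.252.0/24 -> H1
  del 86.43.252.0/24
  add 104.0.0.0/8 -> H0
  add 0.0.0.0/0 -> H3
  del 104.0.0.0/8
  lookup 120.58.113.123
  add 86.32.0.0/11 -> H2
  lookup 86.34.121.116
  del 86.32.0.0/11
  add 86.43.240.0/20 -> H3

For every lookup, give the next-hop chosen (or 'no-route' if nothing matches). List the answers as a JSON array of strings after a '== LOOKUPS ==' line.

Process each operation:
  add 86.43.252.0/24 -> H1 at depth 24
  del 86.43.252.0/24 (clear depth 24)
  add 104.0.0.0/8 -> H0 at depth 8
  add 0.0.0.0/0 -> H3 at depth 0
  del 104.0.0.0/8 (clear depth 8)
  ? 120.58.113.123  path d0:H3→d1:-→d2:-→d3:-  best=H3
  add 86.32.0.0/11 -> H2 at depth 11
  ? 86.34.121.116  path d0:H3→d1:-→d2:-→d3:-→d4:-→d5:-→d6:-→d7:-→d8:-→d9:-→d10:-→d11:H2→d12:-  best=H2
  del 86.32.0.0/11 (clear depth 11)
  add 86.43.240.0/20 -> H3 at depth 20

== LOOKUPS ==
["H3","H2"]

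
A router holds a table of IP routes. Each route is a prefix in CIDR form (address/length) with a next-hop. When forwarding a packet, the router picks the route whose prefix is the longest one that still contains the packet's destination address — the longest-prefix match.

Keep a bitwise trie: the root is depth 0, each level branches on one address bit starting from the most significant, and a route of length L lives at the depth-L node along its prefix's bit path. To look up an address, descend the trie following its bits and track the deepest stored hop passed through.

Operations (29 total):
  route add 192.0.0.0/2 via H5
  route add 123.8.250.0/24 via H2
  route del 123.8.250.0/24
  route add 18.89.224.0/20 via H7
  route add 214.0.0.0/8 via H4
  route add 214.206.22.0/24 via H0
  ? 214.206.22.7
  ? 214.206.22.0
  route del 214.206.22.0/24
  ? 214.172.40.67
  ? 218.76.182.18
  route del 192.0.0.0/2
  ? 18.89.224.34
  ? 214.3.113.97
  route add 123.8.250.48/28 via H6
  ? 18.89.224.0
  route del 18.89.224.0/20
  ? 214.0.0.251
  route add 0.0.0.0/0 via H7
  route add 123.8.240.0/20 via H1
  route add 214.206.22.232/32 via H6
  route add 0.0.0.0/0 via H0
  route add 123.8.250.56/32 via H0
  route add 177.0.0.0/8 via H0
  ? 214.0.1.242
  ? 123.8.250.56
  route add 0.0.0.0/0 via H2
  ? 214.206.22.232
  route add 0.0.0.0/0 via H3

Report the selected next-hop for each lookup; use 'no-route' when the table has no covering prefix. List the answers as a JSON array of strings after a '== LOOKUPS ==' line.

Trace:
  add 192.0.0.0/2 -> H5 at depth 2
  add 123.8.250.0/24 -> H2 at depth 24
  del 123.8.250.0/24 (clear depth 24)
  add 18.89.224.0/20 -> H7 at depth 20
  add 214.0.0.0/8 -> H4 at depth 8
  add 214.206.22.0/24 -> H0 at depth 24
  ? 214.206.22.7  path d0:-→d1:-→d2:H5→d3:-→d4:-→d5:-→d6:-→d7:-→d8:H4→d9:-→d10:-→d11:-→d12:-→d13:-→d14:-→d15:-→d16:-→d17:-→d18:-→d19:-→d20:-→d21:-→d22:-→d23:-→d24:H0  best=H0
  ? 214.206.22.0  path d0:-→d1:-→d2:H5→d3:-→d4:-→d5:-→d6:-→d7:-→d8:H4→d9:-→d10:-→d11:-→d12:-→d13:-→d14:-→d15:-→d16:-→d17:-→d18:-→d19:-→d20:-→d21:-→d22:-→d23:-→d24:H0  best=H0
  del 214.206.22.0/24 (clear depth 24)
  ? 214.172.40.67  path d0:-→d1:-→d2:H5→d3:-→d4:-→d5:-→d6:-→d7:-→d8:H4→d9:-  best=H4
  ? 218.76.182.18  path d0:-→d1:-→d2:H5→d3:-→d4:-  best=H5
  del 192.0.0.0/2 (clear depth 2)
  ? 18.89.224.34  path d0:-→d1:-→d2:-→d3:-→d4:-→d5:-→d6:-→d7:-→d8:-→d9:-→d10:-→d11:-→d12:-→d13:-→d14:-→d15:-→d16:-→d17:-→d18:-→d19:-→d20:H7  best=H7
  ? 214.3.113.97  path d0:-→d1:-→d2:-→d3:-→d4:-→d5:-→d6:-→d7:-→d8:H4  best=H4
  add 123.8.250.48/28 -> H6 at depth 28
  ? 18.89.224.0  path d0:-→d1:-→d2:-→d3:-→d4:-→d5:-→d6:-→d7:-→d8:-→d9:-→d10:-→d11:-→d12:-→d13:-→d14:-→d15:-→d16:-→d17:-→d18:-→d19:-→d20:H7  best=H7
  del 18.89.224.0/20 (clear depth 20)
  ? 214.0.0.251  path d0:-→d1:-→d2:-→d3:-→d4:-→d5:-→d6:-→d7:-→d8:H4  best=H4
  add 0.0.0.0/0 -> H7 at depth 0
  add 123.8.240.0/20 -> H1 at depth 20
  add 214.206.22.232/32 -> H6 at depth 32
  add 0.0.0.0/0 -> H0 at depth 0
  add 123.8.250.56/32 -> H0 at depth 32
  add 177.0.0.0/8 -> H0 at depth 8
  ? 214.0.1.242  path d0:H0→d1:-→d2:-→d3:-→d4:-→d5:-→d6:-→d7:-→d8:H4  best=H4
  ? 123.8.250.56  path d0:H0→d1:-→d2:-→d3:-→d4:-→d5:-→d6:-→d7:-→d8:-→d9:-→d10:-→d11:-→d12:-→d13:-→d14:-→d15:-→d16:-→d17:-→d18:-→d19:-→d20:H1→d21:-→d22:-→d23:-→d24:-→d25:-→d26:-→d27:-→d28:H6→d29:-→d30:-→d31:-→d32:H0  best=H0
  add 0.0.0.0/0 -> H2 at depth 0
  ? 214.206.22.232  path d0:H2→d1:-→d2:-→d3:-→d4:-→d5:-→d6:-→d7:-→d8:H4→d9:-→d10:-→d11:-→d12:-→d13:-→d14:-→d15:-→d16:-→d17:-→d18:-→d19:-→d20:-→d21:-→d22:-→d23:-→d24:-→d25:-→d26:-→d27:-→d28:-→d29:-→d30:-→d31:-→d32:H6  best=H6
  add 0.0.0.0/0 -> H3 at depth 0

== LOOKUPS ==
["H0","H0","H4","H5","H7","H4","H7","H4","H4","H0","H6"]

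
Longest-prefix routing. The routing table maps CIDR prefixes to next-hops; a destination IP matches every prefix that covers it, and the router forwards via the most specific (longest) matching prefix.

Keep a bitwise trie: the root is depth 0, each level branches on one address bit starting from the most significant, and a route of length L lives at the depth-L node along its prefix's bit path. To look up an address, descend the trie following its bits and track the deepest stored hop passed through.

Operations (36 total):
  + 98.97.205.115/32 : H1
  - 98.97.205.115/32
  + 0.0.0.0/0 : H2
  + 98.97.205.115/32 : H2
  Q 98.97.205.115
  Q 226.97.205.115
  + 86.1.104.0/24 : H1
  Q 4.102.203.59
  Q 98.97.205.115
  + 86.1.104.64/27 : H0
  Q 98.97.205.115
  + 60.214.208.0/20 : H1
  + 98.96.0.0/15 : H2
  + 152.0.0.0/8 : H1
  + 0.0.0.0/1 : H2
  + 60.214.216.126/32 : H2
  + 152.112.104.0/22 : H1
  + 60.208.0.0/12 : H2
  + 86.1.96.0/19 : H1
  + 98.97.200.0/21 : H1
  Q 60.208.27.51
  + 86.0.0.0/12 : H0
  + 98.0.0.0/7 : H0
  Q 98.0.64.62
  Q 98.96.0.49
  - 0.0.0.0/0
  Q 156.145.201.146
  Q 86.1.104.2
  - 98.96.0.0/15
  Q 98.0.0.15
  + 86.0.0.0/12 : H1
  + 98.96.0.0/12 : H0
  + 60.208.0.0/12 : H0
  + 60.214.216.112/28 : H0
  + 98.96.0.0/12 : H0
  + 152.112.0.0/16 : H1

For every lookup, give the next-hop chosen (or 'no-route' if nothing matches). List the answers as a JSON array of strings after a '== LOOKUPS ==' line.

Apply in order:
  + 98.97.205.115/32 (H1) depth=32
  - 98.97.205.115/32 clear@32
  + 0.0.0.0/0 (H2) depth=0
  + 98.97.205.115/32 (H2) depth=32
  ? 98.97.205.115  path d0:H2→d1:-→d2:-→d3:-→d4:-→d5:-→d6:-→d7:-→d8:-→d9:-→d10:-→d11:-→d12:-→d13:-→d14:-→d15:-→d16:-→d17:-→d18:-→d19:-→d20:-→d21:-→d22:-→d23:-→d24:-→d25:-→d26:-→d27:-→d28:-→d29:-→d30:-→d31:-→d32:H2  best=H2
  ? 226.97.205.115  path d0:H2  best=H2
  + 86.1.104.0/24 (H1) depth=24
  ? 4.102.203.59  path d0:H2→d1:-  best=H2
  ? 98.97.205.115  path d0:H2→d1:-→d2:-→d3:-→d4:-→d5:-→d6:-→d7:-→d8:-→d9:-→d10:-→d11:-→d12:-→d13:-→d14:-→d15:-→d16:-→d17:-→d18:-→d19:-→d20:-→d21:-→d22:-→d23:-→d24:-→d25:-→d26:-→d27:-→d28:-→d29:-→d30:-→d31:-→d32:H2  best=H2
  + 86.1.104.64/27 (H0) depth=27
  ? 98.97.205.115  path d0:H2→d1:-→d2:-→d3:-→d4:-→d5:-→d6:-→d7:-→d8:-→d9:-→d10:-→d11:-→d12:-→d13:-→d14:-→d15:-→d16:-→d17:-→d18:-→d19:-→d20:-→d21:-→d22:-→d23:-→d24:-→d25:-→d26:-→d27:-→d28:-→d29:-→d30:-→d31:-→d32:H2  best=H2
  + 60.214.208.0/20 (H1) depth=20
  + 98.96.0.0/15 (H2) depth=15
  + 152.0.0.0/8 (H1) depth=8
  + 0.0.0.0/1 (H2) depth=1
  + 60.214.216.126/32 (H2) depth=32
  + 152.112.104.0/22 (H1) depth=22
  + 60.208.0.0/12 (H2) depth=12
  + 86.1.96.0/19 (H1) depth=19
  + 98.97.200.0/21 (H1) depth=21
  ? 60.208.27.51  path d0:H2→d1:H2→d2:-→d3:-→d4:-→d5:-→d6:-→d7:-→d8:-→d9:-→d10:-→d11:-→d12:H2→d13:-  best=H2
  + 86.0.0.0/12 (H0) depth=12
  + 98.0.0.0/7 (H0) depth=7
  ? 98.0.64.62  path d0:H2→d1:H2→d2:-→d3:-→d4:-→d5:-→d6:-→d7:H0→d8:-→d9:-  best=H0
  ? 98.96.0.49  path d0:H2→d1:H2→d2:-→d3:-→d4:-→d5:-→d6:-→d7:H0→d8:-→d9:-→d10:-→d11:-→d12:-→d13:-→d14:-→d15:H2  best=H2
  - 0.0.0.0/0 clear@0
  ? 156.145.201.146  path d0:-→d1:-→d2:-→d3:-→d4:-→d5:-  best=no-route
  ? 86.1.104.2  path d0:-→d1:H2→d2:-→d3:-→d4:-→d5:-→d6:-→d7:-→d8:-→d9:-→d10:-→d11:-→d12:H0→d13:-→d14:-→d15:-→d16:-→d17:-→d18:-→d19:H1→d20:-→d21:-→d22:-→d23:-→d24:H1→d25:-  best=H1
  - 98.96.0.0/15 clear@15
  ? 98.0.0.15  path d0:-→d1:H2→d2:-→d3:-→d4:-→d5:-→d6:-→d7:H0→d8:-→d9:-  best=H0
  + 86.0.0.0/12 (H1) depth=12
  + 98.96.0.0/12 (H0) depth=12
  + 60.208.0.0/12 (H0) depth=12
  + 60.214.216.112/28 (H0) depth=28
  + 98.96.0.0/12 (H0) depth=12
  + 152.112.0.0/16 (H1) depth=16

== LOOKUPS ==
["H2","H2","H2","H2","H2","H2","H0","H2","no-route","H1","H0"]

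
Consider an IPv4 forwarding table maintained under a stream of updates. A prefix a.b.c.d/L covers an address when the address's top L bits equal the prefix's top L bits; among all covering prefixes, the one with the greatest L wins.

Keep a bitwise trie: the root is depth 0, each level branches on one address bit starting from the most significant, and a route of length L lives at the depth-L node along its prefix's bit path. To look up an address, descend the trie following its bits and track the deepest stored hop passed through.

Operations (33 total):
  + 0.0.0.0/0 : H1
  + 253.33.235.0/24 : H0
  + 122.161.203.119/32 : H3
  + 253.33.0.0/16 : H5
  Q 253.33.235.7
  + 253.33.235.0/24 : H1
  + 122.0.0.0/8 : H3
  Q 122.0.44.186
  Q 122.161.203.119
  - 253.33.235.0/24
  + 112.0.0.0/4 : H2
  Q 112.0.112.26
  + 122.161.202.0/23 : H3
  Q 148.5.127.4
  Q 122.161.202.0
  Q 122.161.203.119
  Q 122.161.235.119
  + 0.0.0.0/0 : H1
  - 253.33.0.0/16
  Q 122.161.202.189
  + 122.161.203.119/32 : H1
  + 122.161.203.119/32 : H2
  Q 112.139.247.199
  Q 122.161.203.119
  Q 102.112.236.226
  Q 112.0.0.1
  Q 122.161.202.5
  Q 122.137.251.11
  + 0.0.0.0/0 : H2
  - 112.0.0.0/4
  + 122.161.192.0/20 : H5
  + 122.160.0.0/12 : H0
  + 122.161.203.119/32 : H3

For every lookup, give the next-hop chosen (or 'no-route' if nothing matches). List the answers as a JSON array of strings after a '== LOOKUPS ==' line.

Process each operation:
  add 0.0.0.0/0 -> H1 at depth 0
  add 253.33.235.0/24 -> H0 at depth 24
  add 122.161.203.119/32 -> H3 at depth 32
  add 253.33.0.0/16 -> H5 at depth 16
  ? 253.33.235.7  path d0:H1→d1:-→d2:-→d3:-→d4:-→d5:-→d6:-→d7:-→d8:-→d9:-→d10:-→d11:-→d12:-→d13:-→d14:-→d15:-→d16:H5→d17:-→d18:-→d19:-→d20:-→d21:-→d22:-→d23:-→d24:H0  best=H0
  add 253.33.235.0/24 -> H1 at depth 24
  add 122.0.0.0/8 -> H3 at depth 8
  ? 122.0.44.186  path d0:H1→d1:-→d2:-→d3:-→d4:-→d5:-→d6:-→d7:-→d8:H3  best=H3
  ? 122.161.203.119  path d0:H1→d1:-→d2:-→d3:-→d4:-→d5:-→d6:-→d7:-→d8:H3→d9:-→d10:-→d11:-→d12:-→d13:-→d14:-→d15:-→d16:-→d17:-→d18:-→d19:-→d20:-→d21:-→d22:-→d23:-→d24:-→d25:-→d26:-→d27:-→d28:-→d29:-→d30:-→d31:-→d32:H3  best=H3
  - 253.33.235.0/24 clear@24
  add 112.0.0.0/4 -> H2 at depth 4
  ? 112.0.112.26  path d0:H1→d1:-→d2:-→d3:-→d4:H2  best=H2
  add 122.161.202.0/23 -> H3 at depth 23
  ? 148.5.127.4  path d0:H1→d1:-  best=H1
  ? 122.161.202.0  path d0:H1→d1:-→d2:-→d3:-→d4:H2→d5:-→d6:-→d7:-→d8:H3→d9:-→d10:-→d11:-→d12:-→d13:-→d14:-→d15:-→d16:-→d17:-→d18:-→d19:-→d20:-→d21:-→d22:-→d23:H3  best=H3
  ? 122.161.203.119  path d0:H1→d1:-→d2:-→d3:-→d4:H2→d5:-→d6:-→d7:-→d8:H3→d9:-→d10:-→d11:-→d12:-→d13:-→d14:-→d15:-→d16:-→d17:-→d18:-→d19:-→d20:-→d21:-→d22:-→d23:H3→d24:-→d25:-→d26:-→d27:-→d28:-→d29:-→d30:-→d31:-→d32:H3  best=H3
  ? 122.161.235.119  path d0:H1→d1:-→d2:-→d3:-→d4:H2→d5:-→d6:-→d7:-→d8:H3→d9:-→d10:-→d11:-→d12:-→d13:-→d14:-→d15:-→d16:-→d17:-→d18:-  best=H3
  add 0.0.0.0/0 -> H1 at depth 0
  - 253.33.0.0/16 clear@16
  ? 122.161.202.189  path d0:H1→d1:-→d2:-→d3:-→d4:H2→d5:-→d6:-→d7:-→d8:H3→d9:-→d10:-→d11:-→d12:-→d13:-→d14:-→d15:-→d16:-→d17:-→d18:-→d19:-→d20:-→d21:-→d22:-→d23:H3  best=H3
  add 122.161.203.119/32 -> H1 at depth 32
  add 122.161.203.119/32 -> H2 at depth 32
  ? 112.139.247.199  path d0:H1→d1:-→d2:-→d3:-→d4:H2  best=H2
  ? 122.161.203.119  path d0:H1→d1:-→d2:-→d3:-→d4:H2→d5:-→d6:-→d7:-→d8:H3→d9:-→d10:-→d11:-→d12:-→d13:-→d14:-→d15:-→d16:-→d17:-→d18:-→d19:-→d20:-→d21:-→d22:-→d23:H3→d24:-→d25:-→d26:-→d27:-→d28:-→d29:-→d30:-→d31:-→d32:H2  best=H2
  ? 102.112.236.226  path d0:H1→d1:-→d2:-→d3:-  best=H1
  ? 112.0.0.1  path d0:H1→d1:-→d2:-→d3:-→d4:H2  best=H2
  ? 122.161.202.5  path d0:H1→d1:-→d2:-→d3:-→d4:H2→d5:-→d6:-→d7:-→d8:H3→d9:-→d10:-→d11:-→d12:-→d13:-→d14:-→d15:-→d16:-→d17:-→d18:-→d19:-→d20:-→d21:-→d22:-→d23:H3  best=H3
  ? 122.137.251.11  path d0:H1→d1:-→d2:-→d3:-→d4:H2→d5:-→d6:-→d7:-→d8:H3→d9:-→d10:-  best=H3
  add 0.0.0.0/0 -> H2 at depth 0
  - 112.0.0.0/4 clear@4
  add 122.161.192.0/20 -> H5 at depth 20
  add 122.160.0.0/12 -> H0 at depth 12
  add 122.161.203.119/32 -> H3 at depth 32

== LOOKUPS ==
["H0","H3","H3","H2","H1","H3","H3","H3","H3","H2","H2","H1","H2","H3","H3"]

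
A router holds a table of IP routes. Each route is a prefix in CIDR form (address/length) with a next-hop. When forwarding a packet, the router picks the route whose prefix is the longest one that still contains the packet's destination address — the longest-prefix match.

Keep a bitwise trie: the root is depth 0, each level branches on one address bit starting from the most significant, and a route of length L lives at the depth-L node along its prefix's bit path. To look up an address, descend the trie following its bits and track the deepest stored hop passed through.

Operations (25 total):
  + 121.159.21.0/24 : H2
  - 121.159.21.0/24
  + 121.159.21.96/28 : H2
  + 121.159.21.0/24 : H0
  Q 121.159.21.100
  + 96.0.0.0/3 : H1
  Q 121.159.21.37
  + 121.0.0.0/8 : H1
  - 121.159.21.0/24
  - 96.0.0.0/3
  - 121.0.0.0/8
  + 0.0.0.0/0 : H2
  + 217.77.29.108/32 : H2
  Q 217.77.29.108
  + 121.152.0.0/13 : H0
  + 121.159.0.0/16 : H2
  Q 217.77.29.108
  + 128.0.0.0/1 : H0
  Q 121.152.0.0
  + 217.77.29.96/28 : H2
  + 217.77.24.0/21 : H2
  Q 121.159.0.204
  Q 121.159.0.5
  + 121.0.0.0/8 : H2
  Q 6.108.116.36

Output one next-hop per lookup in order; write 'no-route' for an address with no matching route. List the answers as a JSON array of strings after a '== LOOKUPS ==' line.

Process each operation:
  add 121.159.21.0/24 -> H2 at depth 24
  del 121.159.21.0/24 (clear depth 24)
  add 121.159.21.96/28 -> H2 at depth 28
  add 121.159.21.0/24 -> H0 at depth 24
  lookup 121.159.21.100: bits 0111100110011111000101010110 walk d0:-→d1:-→d2:-→d3:-→d4:-→d5:-→d6:-→d7:-→d8:-→d9:-→d10:-→d11:-→d12:-→d13:-→d14:-→d15:-→d16:-→d17:-→d18:-→d19:-→d20:-→d21:-→d22:-→d23:-→d24:H0→d25:-→d26:-→d27:-→d28:H2 -> H2
  add 96.0.0.0/3 -> H1 at depth 3
  lookup 121.159.21.37: bits 0111100110011111000101010 walk d0:-→d1:-→d2:-→d3:H1→d4:-→d5:-→d6:-→d7:-→d8:-→d9:-→d10:-→d11:-→d12:-→d13:-→d14:-→d15:-→d16:-→d17:-→d18:-→d19:-→d20:-→d21:-→d22:-→d23:-→d24:H0→d25:- -> H0
  add 121.0.0.0/8 -> H1 at depth 8
  del 121.159.21.0/24 (clear depth 24)
  del 96.0.0.0/3 (clear depth 3)
  del 121.0.0.0/8 (clear depth 8)
  add 0.0.0.0/0 -> H2 at depth 0
  add 217.77.29.108/32 -> H2 at depth 32
  lookup 217.77.29.108: bits 11011001010011010001110101101100 walk d0:H2→d1:-→d2:-→d3:-→d4:-→d5:-→d6:-→d7:-→d8:-→d9:-→d10:-→d11:-→d12:-→d13:-→d14:-→d15:-→d16:-→d17:-→d18:-→d19:-→d20:-→d21:-→d22:-→d23:-→d24:-→d25:-→d26:-→d27:-→d28:-→d29:-→d30:-→d31:-→d32:H2 -> H2
  add 121.152.0.0/13 -> H0 at depth 13
  add 121.159.0.0/16 -> H2 at depth 16
  lookup 217.77.29.108: bits 11011001010011010001110101101100 walk d0:H2→d1:-→d2:-→d3:-→d4:-→d5:-→d6:-→d7:-→d8:-→d9:-→d10:-→d11:-→d12:-→d13:-→d14:-→d15:-→d16:-→d17:-→d18:-→d19:-→d20:-→d21:-→d22:-→d23:-→d24:-→d25:-→d26:-→d27:-→d28:-→d29:-→d30:-→d31:-→d32:H2 -> H2
  add 128.0.0.0/1 -> H0 at depth 1
  lookup 121.152.0.0: bits 0111100110011 walk d0:H2→d1:-→d2:-→d3:-→d4:-→d5:-→d6:-→d7:-→d8:-→d9:-→d10:-→d11:-→d12:-→d13:H0 -> H0
  add 217.77.29.96/28 -> H2 at depth 28
  add 217.77.24.0/21 -> H2 at depth 21
  lookup 121.159.0.204: bits 0111100110011111000 walk d0:H2→d1:-→d2:-→d3:-→d4:-→d5:-→d6:-→d7:-→d8:-→d9:-→d10:-→d11:-→d12:-→d13:H0→d14:-→d15:-→d16:H2→d17:-→d18:-→d19:- -> H2
  lookup 121.159.0.5: bits 0111100110011111000 walk d0:H2→d1:-→d2:-→d3:-→d4:-→d5:-→d6:-→d7:-→d8:-→d9:-→d10:-→d11:-→d12:-→d13:H0→d14:-→d15:-→d16:H2→d17:-→d18:-→d19:- -> H2
  add 121.0.0.0/8 -> H2 at depth 8
  lookup 6.108.116.36: bits 0 walk d0:H2→d1:- -> H2

== LOOKUPS ==
["H2","H0","H2","H2","H0","H2","H2","H2"]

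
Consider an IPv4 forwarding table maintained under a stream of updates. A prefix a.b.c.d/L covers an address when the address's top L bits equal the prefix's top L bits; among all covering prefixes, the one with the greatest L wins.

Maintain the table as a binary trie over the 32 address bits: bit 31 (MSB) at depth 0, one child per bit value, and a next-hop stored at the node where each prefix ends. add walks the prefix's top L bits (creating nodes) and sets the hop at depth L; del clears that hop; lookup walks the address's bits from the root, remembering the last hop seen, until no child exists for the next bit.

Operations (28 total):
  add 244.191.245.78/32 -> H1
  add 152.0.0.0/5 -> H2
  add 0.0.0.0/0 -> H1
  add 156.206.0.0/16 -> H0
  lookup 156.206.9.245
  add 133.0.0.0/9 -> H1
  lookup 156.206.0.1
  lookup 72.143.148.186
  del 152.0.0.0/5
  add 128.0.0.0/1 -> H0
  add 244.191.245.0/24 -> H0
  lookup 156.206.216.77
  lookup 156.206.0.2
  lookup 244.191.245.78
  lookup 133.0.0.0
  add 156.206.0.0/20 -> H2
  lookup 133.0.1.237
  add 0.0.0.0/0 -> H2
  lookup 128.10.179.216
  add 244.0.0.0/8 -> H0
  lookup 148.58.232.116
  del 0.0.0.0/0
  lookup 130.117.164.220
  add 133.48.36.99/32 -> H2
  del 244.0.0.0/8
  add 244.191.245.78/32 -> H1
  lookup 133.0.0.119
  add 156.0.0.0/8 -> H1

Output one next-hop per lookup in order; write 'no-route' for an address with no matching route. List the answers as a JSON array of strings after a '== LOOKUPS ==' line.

Trace:
  add 244.191.245.78/32 -> H1 at depth 32
  add 152.0.0.0/5 -> H2 at depth 5
  add 0.0.0.0/0 -> H1 at depth 0
  add 156.206.0.0/16 -> H0 at depth 16
  Q 156.206.9.245: descend 1001110011001110 ; hops seen [H1,H2,H0] ; pick H0
  add 133.0.0.0/9 -> H1 at depth 9
  Q 156.206.0.1: descend 1001110011001110 ; hops seen [H1,H2,H0] ; pick H0
  Q 72.143.148.186: descend ε ; hops seen [H1] ; pick H1
  del 152.0.0.0/5 (clear depth 5)
  add 128.0.0.0/1 -> H0 at depth 1
  add 244.191.245.0/24 -> H0 at depth 24
  Q 156.206.216.77: descend 1001110011001110 ; hops seen [H1,H0,H0] ; pick H0
  Q 156.206.0.2: descend 1001110011001110 ; hops seen [H1,H0,H0] ; pick H0
  Q 244.191.245.78: descend 11110100101111111111010101001110 ; hops seen [H1,H0,H0,H1] ; pick H1
  Q 133.0.0.0: descend 100001010 ; hops seen [H1,H0,H1] ; pick H1
  add 156.206.0.0/20 -> H2 at depth 20
  Q 133.0.1.237: descend 100001010 ; hops seen [H1,H0,H1] ; pick H1
  add 0.0.0.0/0 -> H2 at depth 0
  Q 128.10.179.216: descend 10000 ; hops seen [H2,H0] ; pick H0
  add 244.0.0.0/8 -> H0 at depth 8
  Q 148.58.232.116: descend 1001 ; hops seen [H2,H0] ; pick H0
  del 0.0.0.0/0 (clear depth 0)
  Q 130.117.164.220: descend 10000 ; hops seen [H0] ; pick H0
  add 133.48.36.99/32 -> H2 at depth 32
  del 244.0.0.0/8 (clear depth 8)
  add 244.191.245.78/32 -> H1 at depth 32
  Q 133.0.0.119: descend 1000010100 ; hops seen [H0,H1] ; pick H1
  add 156.0.0.0/8 -> H1 at depth 8

== LOOKUPS ==
["H0","H0","H1","H0","H0","H1","H1","H1","H0","H0","H0","H1"]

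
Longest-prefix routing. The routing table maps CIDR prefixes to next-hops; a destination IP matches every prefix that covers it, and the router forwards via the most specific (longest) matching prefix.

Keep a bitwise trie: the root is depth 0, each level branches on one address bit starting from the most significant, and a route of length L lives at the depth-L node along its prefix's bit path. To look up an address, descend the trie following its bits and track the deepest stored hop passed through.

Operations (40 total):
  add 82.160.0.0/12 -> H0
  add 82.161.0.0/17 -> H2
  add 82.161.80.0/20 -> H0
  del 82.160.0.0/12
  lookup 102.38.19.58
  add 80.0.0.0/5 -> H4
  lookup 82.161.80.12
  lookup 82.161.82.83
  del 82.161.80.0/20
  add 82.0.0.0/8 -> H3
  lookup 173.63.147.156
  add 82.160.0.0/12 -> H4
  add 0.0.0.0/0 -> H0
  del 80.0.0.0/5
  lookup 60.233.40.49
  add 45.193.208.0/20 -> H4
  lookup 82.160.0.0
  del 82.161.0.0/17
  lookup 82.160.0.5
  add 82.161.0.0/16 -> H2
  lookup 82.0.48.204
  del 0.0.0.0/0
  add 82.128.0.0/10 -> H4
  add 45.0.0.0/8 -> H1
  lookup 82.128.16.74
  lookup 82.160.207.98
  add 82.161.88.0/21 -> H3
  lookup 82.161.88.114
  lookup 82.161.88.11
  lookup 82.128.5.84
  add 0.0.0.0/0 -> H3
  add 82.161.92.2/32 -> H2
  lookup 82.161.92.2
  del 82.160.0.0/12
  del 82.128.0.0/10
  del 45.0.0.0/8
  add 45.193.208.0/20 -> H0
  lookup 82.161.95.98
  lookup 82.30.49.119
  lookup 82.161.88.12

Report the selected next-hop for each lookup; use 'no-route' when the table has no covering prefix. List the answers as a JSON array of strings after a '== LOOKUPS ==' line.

Trace:
  add 82.160.0.0/12 -> H0 at depth 12
  add 82.161.0.0/17 -> H2 at depth 17
  add 82.161.80.0/20 -> H0 at depth 20
  - 82.160.0.0/12 clear@12
  lookup 102.38.19.58: bits 01 walk d0:-→d1:-→d2:- -> no-route
  add 80.0.0.0/5 -> H4 at depth 5
  lookup 82.161.80.12: bits 01010010101000010101 walk d0:-→d1:-→d2:-→d3:-→d4:-→d5:H4→d6:-→d7:-→d8:-→d9:-→d10:-→d11:-→d12:-→d13:-→d14:-→d15:-→d16:-→d17:H2→d18:-→d19:-→d20:H0 -> H0
  lookup 82.161.82.83: bits 01010010101000010101 walk d0:-→d1:-→d2:-→d3:-→d4:-→d5:H4→d6:-→d7:-→d8:-→d9:-→d10:-→d11:-→d12:-→d13:-→d14:-→d15:-→d16:-→d17:H2→d18:-→d19:-→d20:H0 -> H0
  - 82.161.80.0/20 clear@20
  add 82.0.0.0/8 -> H3 at depth 8
  lookup 173.63.147.156: bits ε walk d0:- -> no-route
  add 82.160.0.0/12 -> H4 at depth 12
  add 0.0.0.0/0 -> H0 at depth 0
  - 80.0.0.0/5 clear@5
  lookup 60.233.40.49: bits 0 walk d0:H0→d1:- -> H0
  add 45.193.208.0/20 -> H4 at depth 20
  lookup 82.160.0.0: bits 010100101010000 walk d0:H0→d1:-→d2:-→d3:-→d4:-→d5:-→d6:-→d7:-→d8:H3→d9:-→d10:-→d11:-→d12:H4→d13:-→d14:-→d15:- -> H4
  - 82.161.0.0/17 clear@17
  lookup 82.160.0.5: bits 010100101010000 walk d0:H0→d1:-→d2:-→d3:-→d4:-→d5:-→d6:-→d7:-→d8:H3→d9:-→d10:-→d11:-→d12:H4→d13:-→d14:-→d15:- -> H4
  add 82.161.0.0/16 -> H2 at depth 16
  lookup 82.0.48.204: bits 01010010 walk d0:H0→d1:-→d2:-→d3:-→d4:-→d5:-→d6:-→d7:-→d8:H3 -> H3
  - 0.0.0.0/0 clear@0
  add 82.128.0.0/10 -> H4 at depth 10
  add 45.0.0.0/8 -> H1 at depth 8
  lookup 82.128.16.74: bits 0101001010 walk d0:-→d1:-→d2:-→d3:-→d4:-→d5:-→d6:-→d7:-→d8:H3→d9:-→d10:H4 -> H4
  lookup 82.160.207.98: bits 010100101010000 walk d0:-→d1:-→d2:-→d3:-→d4:-→d5:-→d6:-→d7:-→d8:H3→d9:-→d10:H4→d11:-→d12:H4→d13:-→d14:-→d15:- -> H4
  add 82.161.88.0/21 -> H3 at depth 21
  lookup 82.161.88.114: bits 010100101010000101011 walk d0:-→d1:-→d2:-→d3:-→d4:-→d5:-→d6:-→d7:-→d8:H3→d9:-→d10:H4→d11:-→d12:H4→d13:-→d14:-→d15:-→d16:H2→d17:-→d18:-→d19:-→d20:-→d21:H3 -> H3
  lookup 82.161.88.11: bits 010100101010000101011 walk d0:-→d1:-→d2:-→d3:-→d4:-→d5:-→d6:-→d7:-→d8:H3→d9:-→d10:H4→d11:-→d12:H4→d13:-→d14:-→d15:-→d16:H2→d17:-→d18:-→d19:-→d20:-→d21:H3 -> H3
  lookup 82.128.5.84: bits 0101001010 walk d0:-→d1:-→d2:-→d3:-→d4:-→d5:-→d6:-→d7:-→d8:H3→d9:-→d10:H4 -> H4
  add 0.0.0.0/0 -> H3 at depth 0
  add 82.161.92.2/32 -> H2 at depth 32
  lookup 82.161.92.2: bits 01010010101000010101110000000010 walk d0:H3→d1:-→d2:-→d3:-→d4:-→d5:-→d6:-→d7:-→d8:H3→d9:-→d10:H4→d11:-→d12:H4→d13:-→d14:-→d15:-→d16:H2→d17:-→d18:-→d19:-→d20:-→d21:H3→d22:-→d23:-→d24:-→d25:-→d26:-→d27:-→d28:-→d29:-→d30:-→d31:-→d32:H2 -> H2
  - 82.160.0.0/12 clear@12
  - 82.128.0.0/10 clear@10
  - 45.0.0.0/8 clear@8
  add 45.193.208.0/20 -> H0 at depth 20
  lookup 82.161.95.98: bits 0101001010100001010111 walk d0:H3→d1:-→d2:-→d3:-→d4:-→d5:-→d6:-→d7:-→d8:H3→d9:-→d10:-→d11:-→d12:-→d13:-→d14:-→d15:-→d16:H2→d17:-→d18:-→d19:-→d20:-→d21:H3→d22:- -> H3
  lookup 82.30.49.119: bits 01010010 walk d0:H3→d1:-→d2:-→d3:-→d4:-→d5:-→d6:-→d7:-→d8:H3 -> H3
  lookup 82.161.88.12: bits 010100101010000101011 walk d0:H3→d1:-→d2:-→d3:-→d4:-→d5:-→d6:-→d7:-→d8:H3→d9:-→d10:-→d11:-→d12:-→d13:-→d14:-→d15:-→d16:H2→d17:-→d18:-→d19:-→d20:-→d21:H3 -> H3

== LOOKUPS ==
["no-route","H0","H0","no-route","H0","H4","H4","H3","H4","H4","H3","H3","H4","H2","H3","H3","H3"]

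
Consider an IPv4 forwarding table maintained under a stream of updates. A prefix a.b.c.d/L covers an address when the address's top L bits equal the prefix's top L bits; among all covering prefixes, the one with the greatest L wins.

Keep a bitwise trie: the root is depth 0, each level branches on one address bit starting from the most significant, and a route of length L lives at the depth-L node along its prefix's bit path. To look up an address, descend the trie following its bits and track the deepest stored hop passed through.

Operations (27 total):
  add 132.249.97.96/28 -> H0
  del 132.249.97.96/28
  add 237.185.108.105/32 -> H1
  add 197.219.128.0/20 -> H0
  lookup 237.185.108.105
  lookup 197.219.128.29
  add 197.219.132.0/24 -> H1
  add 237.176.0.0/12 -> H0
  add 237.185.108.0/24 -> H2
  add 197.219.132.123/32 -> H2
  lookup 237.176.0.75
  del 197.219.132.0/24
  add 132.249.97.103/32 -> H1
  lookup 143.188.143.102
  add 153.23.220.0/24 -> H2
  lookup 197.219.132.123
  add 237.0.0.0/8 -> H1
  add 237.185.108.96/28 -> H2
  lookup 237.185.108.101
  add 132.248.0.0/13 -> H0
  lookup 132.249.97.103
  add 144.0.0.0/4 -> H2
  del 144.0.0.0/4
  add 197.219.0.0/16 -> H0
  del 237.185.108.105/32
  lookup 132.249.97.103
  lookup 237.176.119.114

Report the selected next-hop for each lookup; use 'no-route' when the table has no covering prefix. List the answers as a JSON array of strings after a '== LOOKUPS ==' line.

Apply in order:
  add 132.249.97.96/28 -> H0 at depth 28
  - 132.249.97.96/28 clear@28
  add 237.185.108.105/32 -> H1 at depth 32
  add 197.219.128.0/20 -> H0 at depth 20
  ? 237.185.108.105  path d0:-→d1:-→d2:-→d3:-→d4:-→d5:-→d6:-→d7:-→d8:-→d9:-→d10:-→d11:-→d12:-→d13:-→d14:-→d15:-→d16:-→d17:-→d18:-→d19:-→d20:-→d21:-→d22:-→d23:-→d24:-→d25:-→d26:-→d27:-→d28:-→d29:-→d30:-→d31:-→d32:H1  best=H1
  ? 197.219.128.29  path d0:-→d1:-→d2:-→d3:-→d4:-→d5:-→d6:-→d7:-→d8:-→d9:-→d10:-→d11:-→d12:-→d13:-→d14:-→d15:-→d16:-→d17:-→d18:-→d19:-→d20:H0  best=H0
  add 197.219.132.0/24 -> H1 at depth 24
  add 237.176.0.0/12 -> H0 at depth 12
  add 237.185.108.0/24 -> H2 at depth 24
  add 197.219.132.123/32 -> H2 at depth 32
  ? 237.176.0.75  path d0:-→d1:-→d2:-→d3:-→d4:-→d5:-→d6:-→d7:-→d8:-→d9:-→d10:-→d11:-→d12:H0  best=H0
  - 197.219.132.0/24 clear@24
  add 132.249.97.103/32 -> H1 at depth 32
  ? 143.188.143.102  path d0:-→d1:-→d2:-→d3:-→d4:-  best=no-route
  add 153.23.220.0/24 -> H2 at depth 24
  ? 197.219.132.123  path d0:-→d1:-→d2:-→d3:-→d4:-→d5:-→d6:-→d7:-→d8:-→d9:-→d10:-→d11:-→d12:-→d13:-→d14:-→d15:-→d16:-→d17:-→d18:-→d19:-→d20:H0→d21:-→d22:-→d23:-→d24:-→d25:-→d26:-→d27:-→d28:-→d29:-→d30:-→d31:-→d32:H2  best=H2
  add 237.0.0.0/8 -> H1 at depth 8
  add 237.185.108.96/28 -> H2 at depth 28
  ? 237.185.108.101  path d0:-→d1:-→d2:-→d3:-→d4:-→d5:-→d6:-→d7:-→d8:H1→d9:-→d10:-→d11:-→d12:H0→d13:-→d14:-→d15:-→d16:-→d17:-→d18:-→d19:-→d20:-→d21:-→d22:-→d23:-→d24:H2→d25:-→d26:-→d27:-→d28:H2  best=H2
  add 132.248.0.0/13 -> H0 at depth 13
  ? 132.249.97.103  path d0:-→d1:-→d2:-→d3:-→d4:-→d5:-→d6:-→d7:-→d8:-→d9:-→d10:-→d11:-→d12:-→d13:H0→d14:-→d15:-→d16:-→d17:-→d18:-→d19:-→d20:-→d21:-→d22:-→d23:-→d24:-→d25:-→d26:-→d27:-→d28:-→d29:-→d30:-→d31:-→d32:H1  best=H1
  add 144.0.0.0/4 -> H2 at depth 4
  - 144.0.0.0/4 clear@4
  add 197.219.0.0/16 -> H0 at depth 16
  - 237.185.108.105/32 clear@32
  ? 132.249.97.103  path d0:-→d1:-→d2:-→d3:-→d4:-→d5:-→d6:-→d7:-→d8:-→d9:-→d10:-→d11:-→d12:-→d13:H0→d14:-→d15:-→d16:-→d17:-→d18:-→d19:-→d20:-→d21:-→d22:-→d23:-→d24:-→d25:-→d26:-→d27:-→d28:-→d29:-→d30:-→d31:-→d32:H1  best=H1
  ? 237.176.119.114  path d0:-→d1:-→d2:-→d3:-→d4:-→d5:-→d6:-→d7:-→d8:H1→d9:-→d10:-→d11:-→d12:H0  best=H0

== LOOKUPS ==
["H1","H0","H0","no-route","H2","H2","H1","H1","H0"]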